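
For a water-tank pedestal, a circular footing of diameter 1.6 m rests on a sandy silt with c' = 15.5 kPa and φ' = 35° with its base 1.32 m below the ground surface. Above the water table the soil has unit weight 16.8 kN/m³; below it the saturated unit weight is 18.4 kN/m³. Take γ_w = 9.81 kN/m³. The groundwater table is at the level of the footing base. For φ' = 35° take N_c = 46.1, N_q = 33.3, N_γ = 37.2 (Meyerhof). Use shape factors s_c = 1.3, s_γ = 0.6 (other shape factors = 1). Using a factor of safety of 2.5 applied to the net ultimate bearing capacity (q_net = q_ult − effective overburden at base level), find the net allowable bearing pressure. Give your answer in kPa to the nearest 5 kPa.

q_all(net) ≈ 720 kPa

Effective surcharge at the founding depth q = γ·D_f = 16.8 × 1.32 = 22.176 kPa.
The water table coincides with the base, so in the self-weight term γ → γ' = 8.59 kN/m³.
q_ult = c·N_c·s_c + q·N_q + 0.5·γ·B·N_γ·s_γ
     = 15.5 × 46.1 × 1.3 + 22.176 × 33.3 + 0.5 × 8.59 × 1.6 × 37.2 × 0.6
     = 928.92 + 738.46 + 153.38 = 1820.8 kPa.
Net ultimate: q_net = 1820.8 − 22.176 = 1798.6 kPa.
q_all(net) = 1798.6 / 2.5 = 719.43 kPa.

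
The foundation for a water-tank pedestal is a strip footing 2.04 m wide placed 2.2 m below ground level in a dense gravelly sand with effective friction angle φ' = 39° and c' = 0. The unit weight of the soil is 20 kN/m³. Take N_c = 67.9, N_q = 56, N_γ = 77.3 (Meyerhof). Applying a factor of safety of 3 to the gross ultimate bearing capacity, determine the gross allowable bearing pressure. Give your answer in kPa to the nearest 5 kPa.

q_all ≈ 1345 kPa

q = γ·D_f = 20 × 2.2 = 44 kPa.
q·N_q = 44 × 56 = 2464 kPa
0.5·γ·B·N_γ = 0.5 × 20 × 2.04 × 77.3 = 1576.9 kPa
q_ult = 2464 + 1576.9 = 4040.9 kPa.
q_all = q_ult / FS = 4040.9 / 3 = 1347 kPa.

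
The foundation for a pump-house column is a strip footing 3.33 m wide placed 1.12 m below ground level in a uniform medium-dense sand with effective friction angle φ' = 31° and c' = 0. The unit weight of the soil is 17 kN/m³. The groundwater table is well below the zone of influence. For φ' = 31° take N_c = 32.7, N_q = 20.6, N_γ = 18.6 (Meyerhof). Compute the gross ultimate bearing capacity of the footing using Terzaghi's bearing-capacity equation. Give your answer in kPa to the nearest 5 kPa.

q_ult ≈ 920 kPa

Effective surcharge at the founding depth q = γ·D_f = 17 × 1.12 = 19.04 kPa.
q_ult = q·N_q + 0.5·γ·B·N_γ
     = 19.04 × 20.6 + 0.5 × 17 × 3.33 × 18.6
     = 392.22 + 526.47 = 918.7 kPa.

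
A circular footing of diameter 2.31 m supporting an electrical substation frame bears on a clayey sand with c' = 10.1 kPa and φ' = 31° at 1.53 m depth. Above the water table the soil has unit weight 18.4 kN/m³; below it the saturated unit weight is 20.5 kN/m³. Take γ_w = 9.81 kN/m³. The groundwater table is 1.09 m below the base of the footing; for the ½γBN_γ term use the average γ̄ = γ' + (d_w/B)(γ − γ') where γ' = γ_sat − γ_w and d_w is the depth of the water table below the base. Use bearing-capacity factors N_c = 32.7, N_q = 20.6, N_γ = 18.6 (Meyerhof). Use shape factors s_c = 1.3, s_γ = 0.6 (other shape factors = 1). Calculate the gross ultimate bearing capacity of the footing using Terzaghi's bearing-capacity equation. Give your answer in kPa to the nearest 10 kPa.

q = γ·D_f = 18.4 × 1.53 = 28.152 kPa.
γ' = 10.69 kN/m³; averaging over the depth B below the base, γ̄ = γ' + (d_w/B)(γ − γ') = 14.328 kN/m³.
c·N_c·s_c = 10.1 × 32.7 × 1.3 = 429.35 kPa
q·N_q = 28.152 × 20.6 = 579.93 kPa
0.5·γ·B·N_γ·s_γ = 0.5 × 14.328 × 2.31 × 18.6 × 0.6 = 184.69 kPa
q_ult = 429.35 + 579.93 + 184.69 = 1194 kPa.

q_ult ≈ 1190 kPa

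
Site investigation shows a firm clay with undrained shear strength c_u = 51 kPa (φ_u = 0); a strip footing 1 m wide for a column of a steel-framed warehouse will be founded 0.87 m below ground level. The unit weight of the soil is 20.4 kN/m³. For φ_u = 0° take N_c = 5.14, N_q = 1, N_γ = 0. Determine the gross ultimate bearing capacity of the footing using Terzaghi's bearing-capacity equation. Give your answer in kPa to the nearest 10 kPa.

q = γ·D_f = 20.4 × 0.87 = 17.748 kPa.
c·N_c = 51 × 5.14 = 262.14 kPa
q·N_q = 17.748 × 1 = 17.748 kPa
q_ult = 262.14 + 17.748 = 279.89 kPa.

q_ult ≈ 280 kPa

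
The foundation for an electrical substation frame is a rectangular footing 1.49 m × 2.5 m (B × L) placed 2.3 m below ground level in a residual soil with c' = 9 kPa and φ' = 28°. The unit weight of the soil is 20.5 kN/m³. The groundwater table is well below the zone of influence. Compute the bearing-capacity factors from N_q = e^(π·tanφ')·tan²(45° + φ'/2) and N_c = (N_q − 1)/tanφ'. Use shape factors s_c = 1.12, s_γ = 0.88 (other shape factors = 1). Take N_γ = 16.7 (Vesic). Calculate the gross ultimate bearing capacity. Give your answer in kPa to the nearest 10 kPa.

q_ult ≈ 1180 kPa

tan28° = 0.5317, so N_q = e^(π×0.5317)·tan²(59°) = 5.314 × 2.77 = 14.72.
N_c = (14.72 − 1)/tan28° = 25.8.
q = γ·D_f = 20.5 × 2.3 = 47.15 kPa.
c·N_c·s_c = 9 × 25.803 × 1.12 = 260.1 kPa
q·N_q = 47.15 × 14.72 = 694.04 kPa
0.5·γ·B·N_γ·s_γ = 0.5 × 20.5 × 1.49 × 16.7 × 0.88 = 224.44 kPa
q_ult = 260.1 + 694.04 + 224.44 = 1178.6 kPa.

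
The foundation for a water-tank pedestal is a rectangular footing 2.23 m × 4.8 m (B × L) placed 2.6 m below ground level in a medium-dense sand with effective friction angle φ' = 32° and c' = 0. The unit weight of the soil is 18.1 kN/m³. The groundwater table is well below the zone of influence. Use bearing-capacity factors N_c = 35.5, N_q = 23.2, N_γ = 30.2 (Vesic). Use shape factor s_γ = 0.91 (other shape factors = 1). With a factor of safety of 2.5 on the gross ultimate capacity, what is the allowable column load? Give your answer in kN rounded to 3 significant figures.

Effective surcharge at the founding depth q = γ·D_f = 18.1 × 2.6 = 47.06 kPa.
q_ult = q·N_q + 0.5·γ·B·N_γ·s_γ
     = 47.06 × 23.2 + 0.5 × 18.1 × 2.23 × 30.2 × 0.91
     = 1091.8 + 554.63 = 1646.4 kPa.
Gross allowable pressure q_all = 1646.4 / 2.5 = 658.57 kPa.
Footing area = 10.704 m², so allowable column load = 658.57 × 10.704 = 7049.3 kN.

P_all ≈ 7050 kN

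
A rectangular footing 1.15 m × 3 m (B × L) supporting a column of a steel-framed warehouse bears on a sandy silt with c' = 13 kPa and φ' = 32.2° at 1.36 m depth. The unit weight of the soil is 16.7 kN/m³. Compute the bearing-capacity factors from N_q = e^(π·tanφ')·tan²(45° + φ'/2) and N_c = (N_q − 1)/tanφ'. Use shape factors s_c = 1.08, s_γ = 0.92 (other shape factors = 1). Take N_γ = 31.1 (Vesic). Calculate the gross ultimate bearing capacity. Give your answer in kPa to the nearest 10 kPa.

tan32.2° = 0.6297, so N_q = e^(π×0.6297)·tan²(61.1°) = 7.231 × 3.282 = 23.73.
N_c = (23.73 − 1)/tan32.2° = 36.09.
Overburden at base level: q = 16.7 × 1.36 = 22.712 kPa.
Cohesion term c·N_c·s_c = 13 × 36.092 × 1.08 = 506.73 kPa; surcharge term q·N_q = 22.712 × 23.728 = 538.92 kPa; self-weight term 0.5·γ·B·N_γ·s_γ = 0.5 × 16.7 × 1.15 × 31.1 × 0.92 = 274.75 kPa.
q_ult = 506.73 + 538.92 + 274.75 = 1320.4 kPa.

q_ult ≈ 1320 kPa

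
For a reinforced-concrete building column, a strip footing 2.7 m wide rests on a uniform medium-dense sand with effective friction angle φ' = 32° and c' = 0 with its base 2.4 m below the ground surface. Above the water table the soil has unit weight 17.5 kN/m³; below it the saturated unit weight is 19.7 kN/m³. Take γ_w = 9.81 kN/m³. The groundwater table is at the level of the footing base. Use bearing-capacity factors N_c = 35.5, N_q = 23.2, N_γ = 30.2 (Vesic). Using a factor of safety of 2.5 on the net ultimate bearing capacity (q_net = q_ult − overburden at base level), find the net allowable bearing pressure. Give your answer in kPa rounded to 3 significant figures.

q_all(net) ≈ 534 kPa

Effective surcharge at the founding depth q = γ·D_f = 17.5 × 2.4 = 42 kPa.
The water table coincides with the base, so in the self-weight term γ → γ' = 9.89 kN/m³.
q_ult = q·N_q + 0.5·γ·B·N_γ
     = 42 × 23.2 + 0.5 × 9.89 × 2.7 × 30.2
     = 974.4 + 403.22 = 1377.6 kPa.
q_net = 1377.6 − 42 = 1335.6 kPa.
q_all(net) = 1335.6 / 2.5 = 534.25 kPa.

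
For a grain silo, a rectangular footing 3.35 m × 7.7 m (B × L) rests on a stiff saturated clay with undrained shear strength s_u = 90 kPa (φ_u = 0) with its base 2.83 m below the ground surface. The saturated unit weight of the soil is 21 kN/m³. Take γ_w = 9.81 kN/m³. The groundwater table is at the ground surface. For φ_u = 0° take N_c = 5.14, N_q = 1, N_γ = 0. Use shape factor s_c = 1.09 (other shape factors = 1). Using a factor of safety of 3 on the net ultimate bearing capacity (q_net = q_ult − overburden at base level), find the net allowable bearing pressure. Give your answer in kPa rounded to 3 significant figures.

γ' = 21 − 9.81 = 11.19 kN/m³ (submerged throughout). q = 11.19 × 2.83 = 31.668 kPa.
c·N_c·s_c = 90 × 5.14 × 1.09 = 504.23 kPa
q·N_q = 31.668 × 1 = 31.668 kPa
q_ult = 504.23 + 31.668 = 535.9 kPa.
q_net = 535.9 − 31.668 = 504.23 kPa.
q_all(net) = 504.23 / 3 = 168.08 kPa.

q_all(net) ≈ 168 kPa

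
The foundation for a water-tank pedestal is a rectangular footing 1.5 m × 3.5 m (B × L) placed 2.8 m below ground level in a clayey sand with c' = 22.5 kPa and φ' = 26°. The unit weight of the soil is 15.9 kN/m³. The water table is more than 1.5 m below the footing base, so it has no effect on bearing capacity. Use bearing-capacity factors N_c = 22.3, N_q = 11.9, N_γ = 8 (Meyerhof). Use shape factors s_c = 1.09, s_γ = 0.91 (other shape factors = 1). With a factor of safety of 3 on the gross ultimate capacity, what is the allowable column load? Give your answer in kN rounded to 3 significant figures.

Overburden at base level: q = 15.9 × 2.8 = 44.52 kPa.
Cohesion term c·N_c·s_c = 22.5 × 22.3 × 1.09 = 546.91 kPa; surcharge term q·N_q = 44.52 × 11.9 = 529.79 kPa; self-weight term 0.5·γ·B·N_γ·s_γ = 0.5 × 15.9 × 1.5 × 8 × 0.91 = 86.814 kPa.
q_ult = 546.91 + 529.79 + 86.814 = 1163.5 kPa.
Gross allowable pressure q_all = 1163.5 / 3 = 387.84 kPa.
Footing area = 5.25 m², so allowable column load = 387.84 × 5.25 = 2036.1 kN.

P_all ≈ 2040 kN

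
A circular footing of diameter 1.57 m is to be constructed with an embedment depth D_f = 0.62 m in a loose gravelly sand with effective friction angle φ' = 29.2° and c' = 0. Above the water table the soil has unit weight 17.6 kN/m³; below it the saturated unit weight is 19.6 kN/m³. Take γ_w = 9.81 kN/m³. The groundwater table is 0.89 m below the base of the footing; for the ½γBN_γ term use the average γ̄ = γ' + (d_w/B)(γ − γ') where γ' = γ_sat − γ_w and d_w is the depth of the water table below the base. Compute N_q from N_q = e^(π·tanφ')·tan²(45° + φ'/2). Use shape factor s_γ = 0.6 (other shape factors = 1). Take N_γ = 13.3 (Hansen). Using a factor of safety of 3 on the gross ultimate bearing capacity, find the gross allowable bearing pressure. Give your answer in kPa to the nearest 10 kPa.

q_all ≈ 90 kPa

N_q = e^(π·tan29.2°)·tan²(59.6°) = 16.82.
Effective surcharge at the founding depth q = γ·D_f = 17.6 × 0.62 = 10.912 kPa.
With d_w = 0.89 m < B, γ̄ = 9.79 + (0.89/1.57) × (17.6 − 9.79) = 14.217 kN/m³.
q_ult = q·N_q + 0.5·γ·B·N_γ·s_γ
     = 10.912 × 16.815 + 0.5 × 14.217 × 1.57 × 13.3 × 0.6
     = 183.49 + 89.062 = 272.55 kPa.
q_all = 272.55 / 3 = 90.849 kPa.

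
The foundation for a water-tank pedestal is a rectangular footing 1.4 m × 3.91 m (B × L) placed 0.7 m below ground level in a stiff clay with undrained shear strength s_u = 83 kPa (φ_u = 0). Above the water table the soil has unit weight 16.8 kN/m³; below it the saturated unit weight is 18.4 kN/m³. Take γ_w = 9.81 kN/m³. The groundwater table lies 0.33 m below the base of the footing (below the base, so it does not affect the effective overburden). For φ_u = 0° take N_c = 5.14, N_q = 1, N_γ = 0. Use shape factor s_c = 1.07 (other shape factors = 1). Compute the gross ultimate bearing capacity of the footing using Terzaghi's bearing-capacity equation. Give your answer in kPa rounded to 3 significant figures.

Overburden at base level: q = 16.8 × 0.7 = 11.76 kPa.
Cohesion term c·N_c·s_c = 83 × 5.14 × 1.07 = 456.48 kPa; surcharge term q·N_q = 11.76 × 1 = 11.76 kPa.
q_ult = 456.48 + 11.76 = 468.24 kPa.

q_ult ≈ 468 kPa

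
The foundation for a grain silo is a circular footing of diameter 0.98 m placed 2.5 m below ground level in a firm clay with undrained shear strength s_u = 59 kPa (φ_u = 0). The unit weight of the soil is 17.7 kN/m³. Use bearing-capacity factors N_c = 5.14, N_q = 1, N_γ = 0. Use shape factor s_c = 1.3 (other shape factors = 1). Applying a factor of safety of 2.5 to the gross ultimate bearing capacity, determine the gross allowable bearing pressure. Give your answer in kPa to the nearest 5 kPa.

q_all ≈ 175 kPa

q = γ·D_f = 17.7 × 2.5 = 44.25 kPa.
c·N_c·s_c = 59 × 5.14 × 1.3 = 394.24 kPa
q·N_q = 44.25 × 1 = 44.25 kPa
q_ult = 394.24 + 44.25 = 438.49 kPa.
q_all = q_ult / FS = 438.49 / 2.5 = 175.4 kPa.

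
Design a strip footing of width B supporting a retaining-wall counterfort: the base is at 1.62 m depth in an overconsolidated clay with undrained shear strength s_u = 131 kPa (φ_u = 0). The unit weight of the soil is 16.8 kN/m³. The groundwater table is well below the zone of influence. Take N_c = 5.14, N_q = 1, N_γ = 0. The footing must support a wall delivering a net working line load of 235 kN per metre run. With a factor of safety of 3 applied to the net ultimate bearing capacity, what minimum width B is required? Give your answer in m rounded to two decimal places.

Effective surcharge at the founding depth q = γ·D_f = 16.8 × 1.62 = 27.216 kPa.
q_ult = c·N_c + q·N_q
     = 131 × 5.14 + 27.216 × 1
     = 673.34 + 27.216 = 700.56 kPa.
For φ = 0 the ½γBN_γ term vanishes, so q_ult is independent of B. q_net = 700.56 − 27.216 = 673.34 kPa; q_all(net) = 673.34/3 = 224.45 kPa.
Required width B = w / q_all(net) = 235 / 224.45 = 1.047 m.

B = 1.05 m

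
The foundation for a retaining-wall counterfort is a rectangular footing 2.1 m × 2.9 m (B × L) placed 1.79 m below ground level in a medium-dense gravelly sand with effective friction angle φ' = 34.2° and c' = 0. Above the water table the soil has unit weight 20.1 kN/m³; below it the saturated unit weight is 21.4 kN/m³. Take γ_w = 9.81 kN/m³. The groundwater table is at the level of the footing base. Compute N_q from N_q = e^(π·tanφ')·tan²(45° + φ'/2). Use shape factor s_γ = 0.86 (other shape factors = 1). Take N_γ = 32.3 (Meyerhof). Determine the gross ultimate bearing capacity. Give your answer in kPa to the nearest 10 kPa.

q_ult ≈ 1420 kPa

tan34.2° = 0.6796, so N_q = e^(π×0.6796)·tan²(62.1°) = 8.457 × 3.567 = 30.17.
Effective surcharge at the founding depth q = γ·D_f = 20.1 × 1.79 = 35.979 kPa.
The water table coincides with the base, so in the self-weight term γ → γ' = 11.59 kN/m³.
q_ult = q·N_q + 0.5·γ·B·N_γ·s_γ
     = 35.979 × 30.168 + 0.5 × 11.59 × 2.1 × 32.3 × 0.86
     = 1085.4 + 338.04 = 1423.4 kPa.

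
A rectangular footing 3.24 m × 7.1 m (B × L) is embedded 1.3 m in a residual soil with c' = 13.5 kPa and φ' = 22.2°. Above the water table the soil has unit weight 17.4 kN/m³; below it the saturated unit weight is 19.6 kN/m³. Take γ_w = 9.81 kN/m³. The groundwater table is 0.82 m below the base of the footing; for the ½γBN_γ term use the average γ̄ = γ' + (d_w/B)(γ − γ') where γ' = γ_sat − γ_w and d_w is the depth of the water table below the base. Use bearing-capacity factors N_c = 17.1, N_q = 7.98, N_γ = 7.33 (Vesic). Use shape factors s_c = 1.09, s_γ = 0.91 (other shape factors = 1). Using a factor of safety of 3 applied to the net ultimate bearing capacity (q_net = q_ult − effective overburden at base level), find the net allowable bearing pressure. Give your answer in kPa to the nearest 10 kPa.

q_all(net) ≈ 180 kPa

Overburden at base level: q = 17.4 × 1.3 = 22.62 kPa.
The water table is 0.82 m below the base (< B = 3.24 m), so the ½γBN_γ term uses γ̄ = γ' + (d_w/B)(γ − γ') = 9.79 + (0.82/3.24)(17.4 − 9.79) = 11.716 kN/m³.
Cohesion term c·N_c·s_c = 13.5 × 17.1 × 1.09 = 251.63 kPa; surcharge term q·N_q = 22.62 × 7.98 = 180.51 kPa; self-weight term 0.5·γ·B·N_γ·s_γ = 0.5 × 11.716 × 3.24 × 7.33 × 0.91 = 126.6 kPa.
q_ult = 251.63 + 180.51 + 126.6 = 558.74 kPa.
Net ultimate: q_net = 558.74 − 22.62 = 536.12 kPa.
q_all(net) = 536.12 / 3 = 178.71 kPa.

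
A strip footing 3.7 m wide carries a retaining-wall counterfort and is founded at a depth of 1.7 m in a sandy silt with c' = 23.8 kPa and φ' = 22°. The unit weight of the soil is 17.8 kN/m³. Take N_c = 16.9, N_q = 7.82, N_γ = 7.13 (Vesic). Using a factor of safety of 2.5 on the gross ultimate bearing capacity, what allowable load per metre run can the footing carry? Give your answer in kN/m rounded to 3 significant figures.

≈ 1290 kN/m

Effective surcharge at the founding depth q = γ·D_f = 17.8 × 1.7 = 30.26 kPa.
q_ult = c·N_c + q·N_q + 0.5·γ·B·N_γ
     = 23.8 × 16.9 + 30.26 × 7.82 + 0.5 × 17.8 × 3.7 × 7.13
     = 402.22 + 236.63 + 234.79 = 873.64 kPa.
Gross allowable pressure q_all = 873.64 / 2.5 = 349.46 kPa.
Allowable wall load = q_all × B = 349.46 × 3.7 = 1293 kN per metre run.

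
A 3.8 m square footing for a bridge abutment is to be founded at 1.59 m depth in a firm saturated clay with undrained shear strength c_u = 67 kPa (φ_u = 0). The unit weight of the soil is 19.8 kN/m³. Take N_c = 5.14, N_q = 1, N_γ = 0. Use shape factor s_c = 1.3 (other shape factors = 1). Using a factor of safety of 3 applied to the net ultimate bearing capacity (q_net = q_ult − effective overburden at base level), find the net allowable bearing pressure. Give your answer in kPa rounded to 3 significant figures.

q_all(net) ≈ 149 kPa

Effective surcharge at the founding depth q = γ·D_f = 19.8 × 1.59 = 31.482 kPa.
q_ult = c·N_c·s_c + q·N_q
     = 67 × 5.14 × 1.3 + 31.482 × 1
     = 447.69 + 31.482 = 479.18 kPa.
Net ultimate: q_net = 479.18 − 31.482 = 447.69 kPa.
q_all(net) = 447.69 / 3 = 149.23 kPa.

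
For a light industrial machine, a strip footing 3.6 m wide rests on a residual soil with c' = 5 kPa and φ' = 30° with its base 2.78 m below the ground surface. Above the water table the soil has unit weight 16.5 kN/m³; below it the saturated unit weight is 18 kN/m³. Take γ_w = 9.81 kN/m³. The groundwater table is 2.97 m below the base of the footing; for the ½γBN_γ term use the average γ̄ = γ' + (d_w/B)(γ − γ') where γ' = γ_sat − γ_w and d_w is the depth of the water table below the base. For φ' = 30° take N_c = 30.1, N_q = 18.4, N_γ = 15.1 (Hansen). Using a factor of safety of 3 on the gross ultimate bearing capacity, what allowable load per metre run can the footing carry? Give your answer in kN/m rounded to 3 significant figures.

≈ 1680 kN/m

Effective surcharge at the founding depth q = γ·D_f = 16.5 × 2.78 = 45.87 kPa.
With d_w = 2.97 m < B, γ̄ = 8.19 + (2.97/3.6) × (16.5 − 8.19) = 15.046 kN/m³.
q_ult = c·N_c + q·N_q + 0.5·γ·B·N_γ
     = 5 × 30.1 + 45.87 × 18.4 + 0.5 × 15.046 × 3.6 × 15.1
     = 150.5 + 844.01 + 408.94 = 1403.5 kPa.
Gross allowable pressure q_all = 1403.5 / 3 = 467.82 kPa.
Allowable wall load = q_all × B = 467.82 × 3.6 = 1684.1 kN per metre run.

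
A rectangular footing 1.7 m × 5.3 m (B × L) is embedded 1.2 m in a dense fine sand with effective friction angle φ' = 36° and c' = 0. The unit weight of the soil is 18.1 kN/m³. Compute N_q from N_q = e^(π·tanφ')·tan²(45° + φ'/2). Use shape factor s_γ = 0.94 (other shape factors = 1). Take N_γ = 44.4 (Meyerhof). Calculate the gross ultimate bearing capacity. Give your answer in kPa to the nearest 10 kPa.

tan36° = 0.7265, so N_q = e^(π×0.7265)·tan²(63°) = 9.801 × 3.852 = 37.75.
Overburden at base level: q = 18.1 × 1.2 = 21.72 kPa.
Surcharge term q·N_q = 21.72 × 37.752 = 819.98 kPa; self-weight term 0.5·γ·B·N_γ·s_γ = 0.5 × 18.1 × 1.7 × 44.4 × 0.94 = 642.11 kPa.
q_ult = 819.98 + 642.11 = 1462.1 kPa.

q_ult ≈ 1460 kPa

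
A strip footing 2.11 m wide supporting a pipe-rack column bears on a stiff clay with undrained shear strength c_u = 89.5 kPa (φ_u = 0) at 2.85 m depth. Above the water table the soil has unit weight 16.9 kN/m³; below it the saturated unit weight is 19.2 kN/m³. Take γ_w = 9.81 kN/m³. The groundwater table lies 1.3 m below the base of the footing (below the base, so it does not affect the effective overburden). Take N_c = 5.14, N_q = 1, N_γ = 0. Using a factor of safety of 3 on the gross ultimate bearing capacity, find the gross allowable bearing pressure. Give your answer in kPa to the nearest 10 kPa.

Overburden at base level: q = 16.9 × 2.85 = 48.165 kPa.
Cohesion term c·N_c = 89.5 × 5.14 = 460.03 kPa; surcharge term q·N_q = 48.165 × 1 = 48.165 kPa.
q_ult = 460.03 + 48.165 = 508.19 kPa.
q_all = 508.19 / 3 = 169.4 kPa.

q_all ≈ 170 kPa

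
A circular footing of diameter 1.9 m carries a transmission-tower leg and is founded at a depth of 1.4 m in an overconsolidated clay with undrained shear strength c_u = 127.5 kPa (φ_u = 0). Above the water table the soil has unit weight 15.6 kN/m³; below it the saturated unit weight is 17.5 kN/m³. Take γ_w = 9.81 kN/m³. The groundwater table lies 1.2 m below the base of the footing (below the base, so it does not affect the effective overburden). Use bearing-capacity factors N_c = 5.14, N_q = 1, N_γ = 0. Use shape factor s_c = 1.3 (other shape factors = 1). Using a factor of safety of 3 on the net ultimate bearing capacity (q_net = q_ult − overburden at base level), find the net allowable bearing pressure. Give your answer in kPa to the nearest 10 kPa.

q_all(net) ≈ 280 kPa

q = γ·D_f = 15.6 × 1.4 = 21.84 kPa.
c·N_c·s_c = 127.5 × 5.14 × 1.3 = 851.95 kPa
q·N_q = 21.84 × 1 = 21.84 kPa
q_ult = 851.95 + 21.84 = 873.79 kPa.
q_net = 873.79 − 21.84 = 851.95 kPa.
q_all(net) = 851.95 / 3 = 283.98 kPa.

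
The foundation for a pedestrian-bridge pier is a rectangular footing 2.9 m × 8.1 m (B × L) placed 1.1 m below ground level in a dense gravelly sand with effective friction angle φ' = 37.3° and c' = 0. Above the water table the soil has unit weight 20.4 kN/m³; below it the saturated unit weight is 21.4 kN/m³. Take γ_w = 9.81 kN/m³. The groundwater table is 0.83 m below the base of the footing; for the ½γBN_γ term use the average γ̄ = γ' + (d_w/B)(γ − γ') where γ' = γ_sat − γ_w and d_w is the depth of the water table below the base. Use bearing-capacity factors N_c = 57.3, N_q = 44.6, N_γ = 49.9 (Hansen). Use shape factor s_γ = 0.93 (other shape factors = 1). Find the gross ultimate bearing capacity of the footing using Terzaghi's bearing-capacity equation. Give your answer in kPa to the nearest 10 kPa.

q_ult ≈ 1950 kPa

Effective surcharge at the founding depth q = γ·D_f = 20.4 × 1.1 = 22.44 kPa.
With d_w = 0.83 m < B, γ̄ = 11.59 + (0.83/2.9) × (20.4 − 11.59) = 14.111 kN/m³.
q_ult = q·N_q + 0.5·γ·B·N_γ·s_γ
     = 22.44 × 44.6 + 0.5 × 14.111 × 2.9 × 49.9 × 0.93
     = 1000.8 + 949.56 = 1950.4 kPa.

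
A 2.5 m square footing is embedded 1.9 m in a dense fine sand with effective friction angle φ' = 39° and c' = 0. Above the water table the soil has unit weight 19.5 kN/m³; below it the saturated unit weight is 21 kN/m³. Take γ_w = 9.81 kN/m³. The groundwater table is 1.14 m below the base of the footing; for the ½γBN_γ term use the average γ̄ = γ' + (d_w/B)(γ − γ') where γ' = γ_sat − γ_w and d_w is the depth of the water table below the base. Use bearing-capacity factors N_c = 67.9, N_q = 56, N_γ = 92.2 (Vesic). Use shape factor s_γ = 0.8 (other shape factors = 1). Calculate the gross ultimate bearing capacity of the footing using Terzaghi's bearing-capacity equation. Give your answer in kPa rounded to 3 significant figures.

q = γ·D_f = 19.5 × 1.9 = 37.05 kPa.
γ' = 11.19 kN/m³; averaging over the depth B below the base, γ̄ = γ' + (d_w/B)(γ − γ') = 14.979 kN/m³.
q·N_q = 37.05 × 56 = 2074.8 kPa
0.5·γ·B·N_γ·s_γ = 0.5 × 14.979 × 2.5 × 92.2 × 0.8 = 1381.1 kPa
q_ult = 2074.8 + 1381.1 = 3455.9 kPa.

q_ult ≈ 3460 kPa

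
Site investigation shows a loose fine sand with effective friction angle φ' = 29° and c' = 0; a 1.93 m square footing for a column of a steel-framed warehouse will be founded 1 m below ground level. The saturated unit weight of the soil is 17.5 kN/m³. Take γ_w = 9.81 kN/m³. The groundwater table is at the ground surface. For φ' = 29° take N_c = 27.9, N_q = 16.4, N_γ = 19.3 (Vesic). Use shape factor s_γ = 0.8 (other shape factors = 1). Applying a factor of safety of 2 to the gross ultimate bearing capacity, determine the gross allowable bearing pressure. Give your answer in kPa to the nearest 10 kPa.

q_all ≈ 120 kPa

With the water table at the surface the whole profile is submerged: γ' = 17.5 − 9.81 = 7.69 kN/m³, so q = γ'·D_f = 7.69 kPa; the same γ' applies in the ½γBN_γ term.
q_ult = q·N_q + 0.5·γ·B·N_γ·s_γ
     = 7.69 × 16.4 + 0.5 × 7.69 × 1.93 × 19.3 × 0.8
     = 126.12 + 114.58 = 240.69 kPa.
q_all = q_ult / FS = 240.69 / 2 = 120.35 kPa.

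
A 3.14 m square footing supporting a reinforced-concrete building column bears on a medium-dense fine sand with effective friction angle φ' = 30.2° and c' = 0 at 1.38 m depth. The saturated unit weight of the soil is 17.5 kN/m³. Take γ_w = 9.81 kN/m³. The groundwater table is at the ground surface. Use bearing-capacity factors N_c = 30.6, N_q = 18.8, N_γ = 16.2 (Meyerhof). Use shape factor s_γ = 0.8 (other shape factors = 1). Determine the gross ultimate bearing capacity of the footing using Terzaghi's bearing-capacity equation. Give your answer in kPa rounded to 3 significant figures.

q_ult ≈ 356 kPa

With the water table at the surface the whole profile is submerged: γ' = 17.5 − 9.81 = 7.69 kN/m³, so q = γ'·D_f = 10.612 kPa; the same γ' applies in the ½γBN_γ term.
q_ult = q·N_q + 0.5·γ·B·N_γ·s_γ
     = 10.612 × 18.8 + 0.5 × 7.69 × 3.14 × 16.2 × 0.8
     = 199.51 + 156.47 = 355.98 kPa.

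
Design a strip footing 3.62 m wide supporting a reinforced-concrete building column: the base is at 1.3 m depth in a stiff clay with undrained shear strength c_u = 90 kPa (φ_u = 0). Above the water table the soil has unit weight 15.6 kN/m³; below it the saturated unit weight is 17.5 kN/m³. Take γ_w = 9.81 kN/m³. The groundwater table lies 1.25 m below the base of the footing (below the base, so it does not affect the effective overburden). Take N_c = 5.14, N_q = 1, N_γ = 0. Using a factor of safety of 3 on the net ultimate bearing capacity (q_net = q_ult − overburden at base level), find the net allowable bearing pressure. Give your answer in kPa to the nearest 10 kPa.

Overburden at base level: q = 15.6 × 1.3 = 20.28 kPa.
Cohesion term c·N_c = 90 × 5.14 = 462.6 kPa; surcharge term q·N_q = 20.28 × 1 = 20.28 kPa.
q_ult = 462.6 + 20.28 = 482.88 kPa.
q_net = 482.88 − 20.28 = 462.6 kPa.
q_all(net) = 462.6 / 3 = 154.2 kPa.

q_all(net) ≈ 150 kPa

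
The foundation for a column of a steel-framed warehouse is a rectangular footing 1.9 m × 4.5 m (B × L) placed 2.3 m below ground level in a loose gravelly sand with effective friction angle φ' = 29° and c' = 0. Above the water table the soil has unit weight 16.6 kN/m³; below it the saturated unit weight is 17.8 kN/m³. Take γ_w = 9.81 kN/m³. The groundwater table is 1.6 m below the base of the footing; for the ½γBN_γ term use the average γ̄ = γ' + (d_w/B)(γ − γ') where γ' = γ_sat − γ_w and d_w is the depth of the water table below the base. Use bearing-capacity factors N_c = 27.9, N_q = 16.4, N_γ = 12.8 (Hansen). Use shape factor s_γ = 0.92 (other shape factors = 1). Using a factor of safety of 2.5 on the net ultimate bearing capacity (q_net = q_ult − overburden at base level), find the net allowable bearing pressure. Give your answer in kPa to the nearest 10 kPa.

Effective surcharge at the founding depth q = γ·D_f = 16.6 × 2.3 = 38.18 kPa.
With d_w = 1.6 m < B, γ̄ = 7.99 + (1.6/1.9) × (16.6 − 7.99) = 15.241 kN/m³.
q_ult = q·N_q + 0.5·γ·B·N_γ·s_γ
     = 38.18 × 16.4 + 0.5 × 15.241 × 1.9 × 12.8 × 0.92
     = 626.15 + 170.5 = 796.65 kPa.
q_net = 796.65 − 38.18 = 758.47 kPa.
q_all(net) = 758.47 / 2.5 = 303.39 kPa.

q_all(net) ≈ 300 kPa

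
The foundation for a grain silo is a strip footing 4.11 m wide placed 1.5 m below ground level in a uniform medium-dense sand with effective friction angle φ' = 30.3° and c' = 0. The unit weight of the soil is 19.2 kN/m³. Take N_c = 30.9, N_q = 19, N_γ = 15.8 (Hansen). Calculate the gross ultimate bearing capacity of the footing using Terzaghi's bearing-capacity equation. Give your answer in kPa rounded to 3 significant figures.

q_ult ≈ 1170 kPa

Overburden at base level: q = 19.2 × 1.5 = 28.8 kPa.
Surcharge term q·N_q = 28.8 × 19 = 547.2 kPa; self-weight term 0.5·γ·B·N_γ = 0.5 × 19.2 × 4.11 × 15.8 = 623.4 kPa.
q_ult = 547.2 + 623.4 = 1170.6 kPa.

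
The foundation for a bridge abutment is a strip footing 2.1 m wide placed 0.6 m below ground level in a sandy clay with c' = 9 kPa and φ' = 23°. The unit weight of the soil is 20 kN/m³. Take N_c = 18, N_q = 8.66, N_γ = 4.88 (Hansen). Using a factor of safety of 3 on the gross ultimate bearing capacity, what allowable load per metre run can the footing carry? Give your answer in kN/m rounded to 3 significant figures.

Effective surcharge at the founding depth q = γ·D_f = 20 × 0.6 = 12 kPa.
q_ult = c·N_c + q·N_q + 0.5·γ·B·N_γ
     = 9 × 18 + 12 × 8.66 + 0.5 × 20 × 2.1 × 4.88
     = 162 + 103.92 + 102.48 = 368.4 kPa.
Gross allowable pressure q_all = 368.4 / 3 = 122.8 kPa.
Allowable wall load = q_all × B = 122.8 × 2.1 = 257.88 kN per metre run.

≈ 258 kN/m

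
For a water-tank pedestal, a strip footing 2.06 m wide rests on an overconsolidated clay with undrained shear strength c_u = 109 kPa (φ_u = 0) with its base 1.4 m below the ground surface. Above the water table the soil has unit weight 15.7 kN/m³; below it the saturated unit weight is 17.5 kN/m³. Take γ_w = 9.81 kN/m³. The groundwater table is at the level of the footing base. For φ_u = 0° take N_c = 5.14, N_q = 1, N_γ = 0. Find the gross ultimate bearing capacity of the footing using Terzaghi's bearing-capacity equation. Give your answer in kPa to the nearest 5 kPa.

q = γ·D_f = 15.7 × 1.4 = 21.98 kPa.
c·N_c = 109 × 5.14 = 560.26 kPa
q·N_q = 21.98 × 1 = 21.98 kPa
q_ult = 560.26 + 21.98 = 582.24 kPa.

q_ult ≈ 580 kPa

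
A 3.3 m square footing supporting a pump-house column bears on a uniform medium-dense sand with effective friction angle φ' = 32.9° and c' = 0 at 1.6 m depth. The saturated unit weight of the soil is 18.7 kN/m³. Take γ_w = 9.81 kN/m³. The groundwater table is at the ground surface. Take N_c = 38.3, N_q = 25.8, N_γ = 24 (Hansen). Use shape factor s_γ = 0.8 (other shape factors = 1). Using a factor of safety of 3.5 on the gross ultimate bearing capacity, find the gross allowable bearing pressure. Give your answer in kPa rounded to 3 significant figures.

q_all ≈ 185 kPa

Water table at ground surface, so effective unit weight γ' = 18.7 − 9.81 = 8.89 kN/m³ is used throughout; overburden q = 8.89 × 1.6 = 14.224 kPa; the same γ' applies in the ½γBN_γ term.
Surcharge term q·N_q = 14.224 × 25.8 = 366.98 kPa; self-weight term 0.5·γ·B·N_γ·s_γ = 0.5 × 8.89 × 3.3 × 24 × 0.8 = 281.64 kPa.
q_ult = 366.98 + 281.64 = 648.61 kPa.
q_all = 648.61 / 3.5 = 185.32 kPa.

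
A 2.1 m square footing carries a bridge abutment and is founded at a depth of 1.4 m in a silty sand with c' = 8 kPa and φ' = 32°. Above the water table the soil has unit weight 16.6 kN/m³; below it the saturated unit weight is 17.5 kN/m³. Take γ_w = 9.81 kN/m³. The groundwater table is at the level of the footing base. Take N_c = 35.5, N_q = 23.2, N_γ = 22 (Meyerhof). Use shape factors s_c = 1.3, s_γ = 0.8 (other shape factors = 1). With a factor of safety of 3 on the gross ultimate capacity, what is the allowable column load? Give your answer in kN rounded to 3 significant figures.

Overburden at base level: q = 16.6 × 1.4 = 23.24 kPa.
Below the base the soil is submerged, so the ½γBN_γ term uses γ' = 17.5 − 9.81 = 7.69 kN/m³.
Cohesion term c·N_c·s_c = 8 × 35.5 × 1.3 = 369.2 kPa; surcharge term q·N_q = 23.24 × 23.2 = 539.17 kPa; self-weight term 0.5·γ·B·N_γ·s_γ = 0.5 × 7.69 × 2.1 × 22 × 0.8 = 142.11 kPa.
q_ult = 369.2 + 539.17 + 142.11 = 1050.5 kPa.
Gross allowable pressure q_all = 1050.5 / 3 = 350.16 kPa.
Footing area = 4.41 m², so allowable column load = 350.16 × 4.41 = 1544.2 kN.

P_all ≈ 1540 kN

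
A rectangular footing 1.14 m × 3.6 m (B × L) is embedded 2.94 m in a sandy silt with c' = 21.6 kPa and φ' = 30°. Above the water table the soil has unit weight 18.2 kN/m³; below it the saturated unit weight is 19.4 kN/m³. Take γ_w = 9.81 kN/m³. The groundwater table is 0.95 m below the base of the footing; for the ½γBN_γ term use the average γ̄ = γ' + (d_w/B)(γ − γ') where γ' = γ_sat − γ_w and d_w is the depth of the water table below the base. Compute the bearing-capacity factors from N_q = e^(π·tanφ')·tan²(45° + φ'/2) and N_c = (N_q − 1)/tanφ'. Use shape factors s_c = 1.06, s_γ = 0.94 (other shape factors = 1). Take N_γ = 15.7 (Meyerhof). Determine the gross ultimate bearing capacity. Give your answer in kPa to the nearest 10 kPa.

q_ult ≈ 1820 kPa

tan30° = 0.5774, so N_q = e^(π×0.5774)·tan²(60°) = 6.134 × 3.0 = 18.4.
N_c = (18.4 − 1)/tan30° = 30.14.
Effective surcharge at the founding depth q = γ·D_f = 18.2 × 2.94 = 53.508 kPa.
With d_w = 0.95 m < B, γ̄ = 9.59 + (0.95/1.14) × (18.2 − 9.59) = 16.765 kN/m³.
q_ult = c·N_c·s_c + q·N_q + 0.5·γ·B·N_γ·s_γ
     = 21.6 × 30.14 × 1.06 + 53.508 × 18.401 + 0.5 × 16.765 × 1.14 × 15.7 × 0.94
     = 690.08 + 984.61 + 141.03 = 1815.7 kPa.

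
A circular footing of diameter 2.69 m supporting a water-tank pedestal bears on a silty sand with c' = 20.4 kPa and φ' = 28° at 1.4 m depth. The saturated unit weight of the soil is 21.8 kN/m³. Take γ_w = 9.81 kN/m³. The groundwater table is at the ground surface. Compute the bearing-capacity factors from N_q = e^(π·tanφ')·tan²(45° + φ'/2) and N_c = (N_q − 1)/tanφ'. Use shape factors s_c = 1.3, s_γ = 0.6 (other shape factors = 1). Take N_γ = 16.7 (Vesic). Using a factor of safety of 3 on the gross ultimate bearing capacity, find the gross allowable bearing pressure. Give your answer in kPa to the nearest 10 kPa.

N_q = e^(π·tan28°)·tan²(59°) = 14.72; N_c = (N_q − 1)/tanφ' = 25.8.
With the water table at the surface the whole profile is submerged: γ' = 21.8 − 9.81 = 11.99 kN/m³, so q = γ'·D_f = 16.786 kPa; the same γ' applies in the ½γBN_γ term.
q_ult = c·N_c·s_c + q·N_q + 0.5·γ·B·N_γ·s_γ
     = 20.4 × 25.803 × 1.3 + 16.786 × 14.72 + 0.5 × 11.99 × 2.69 × 16.7 × 0.6
     = 684.3 + 247.09 + 161.59 = 1093 kPa.
q_all = 1093 / 3 = 364.33 kPa.

q_all ≈ 360 kPa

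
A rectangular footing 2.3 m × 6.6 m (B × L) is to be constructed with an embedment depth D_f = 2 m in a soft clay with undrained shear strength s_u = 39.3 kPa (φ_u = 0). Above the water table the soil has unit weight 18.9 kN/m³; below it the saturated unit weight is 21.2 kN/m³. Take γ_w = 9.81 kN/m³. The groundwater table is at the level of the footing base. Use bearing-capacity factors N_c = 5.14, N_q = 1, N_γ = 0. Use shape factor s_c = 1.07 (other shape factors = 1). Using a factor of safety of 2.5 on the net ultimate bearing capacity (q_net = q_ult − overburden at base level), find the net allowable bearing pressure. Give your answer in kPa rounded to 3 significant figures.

Effective surcharge at the founding depth q = γ·D_f = 18.9 × 2 = 37.8 kPa.
q_ult = c·N_c·s_c + q·N_q
     = 39.3 × 5.14 × 1.07 + 37.8 × 1
     = 216.14 + 37.8 = 253.94 kPa.
q_net = 253.94 − 37.8 = 216.14 kPa.
q_all(net) = 216.14 / 2.5 = 86.457 kPa.

q_all(net) ≈ 86.5 kPa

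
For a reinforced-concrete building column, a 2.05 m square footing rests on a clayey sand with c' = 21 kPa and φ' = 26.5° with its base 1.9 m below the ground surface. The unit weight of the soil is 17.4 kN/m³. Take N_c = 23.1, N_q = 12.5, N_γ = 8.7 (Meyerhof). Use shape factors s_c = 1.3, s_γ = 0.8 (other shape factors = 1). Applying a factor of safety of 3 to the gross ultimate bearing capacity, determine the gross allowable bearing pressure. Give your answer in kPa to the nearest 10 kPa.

q_all ≈ 390 kPa

Effective surcharge at the founding depth q = γ·D_f = 17.4 × 1.9 = 33.06 kPa.
q_ult = c·N_c·s_c + q·N_q + 0.5·γ·B·N_γ·s_γ
     = 21 × 23.1 × 1.3 + 33.06 × 12.5 + 0.5 × 17.4 × 2.05 × 8.7 × 0.8
     = 630.63 + 413.25 + 124.13 = 1168 kPa.
q_all = q_ult / FS = 1168 / 3 = 389.34 kPa.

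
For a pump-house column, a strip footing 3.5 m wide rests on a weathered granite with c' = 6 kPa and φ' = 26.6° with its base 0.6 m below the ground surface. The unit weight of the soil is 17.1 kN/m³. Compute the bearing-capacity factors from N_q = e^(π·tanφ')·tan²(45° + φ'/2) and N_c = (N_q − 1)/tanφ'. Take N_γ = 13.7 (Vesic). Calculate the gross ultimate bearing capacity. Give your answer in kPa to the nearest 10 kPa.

q_ult ≈ 680 kPa

tan26.6° = 0.5008, so N_q = e^(π×0.5008)·tan²(58.3°) = 4.822 × 2.622 = 12.64.
N_c = (12.64 − 1)/tan26.6° = 23.25.
Overburden at base level: q = 17.1 × 0.6 = 10.26 kPa.
Cohesion term c·N_c = 6 × 23.247 = 139.48 kPa; surcharge term q·N_q = 10.26 × 12.641 = 129.7 kPa; self-weight term 0.5·γ·B·N_γ = 0.5 × 17.1 × 3.5 × 13.7 = 409.97 kPa.
q_ult = 139.48 + 129.7 + 409.97 = 679.16 kPa.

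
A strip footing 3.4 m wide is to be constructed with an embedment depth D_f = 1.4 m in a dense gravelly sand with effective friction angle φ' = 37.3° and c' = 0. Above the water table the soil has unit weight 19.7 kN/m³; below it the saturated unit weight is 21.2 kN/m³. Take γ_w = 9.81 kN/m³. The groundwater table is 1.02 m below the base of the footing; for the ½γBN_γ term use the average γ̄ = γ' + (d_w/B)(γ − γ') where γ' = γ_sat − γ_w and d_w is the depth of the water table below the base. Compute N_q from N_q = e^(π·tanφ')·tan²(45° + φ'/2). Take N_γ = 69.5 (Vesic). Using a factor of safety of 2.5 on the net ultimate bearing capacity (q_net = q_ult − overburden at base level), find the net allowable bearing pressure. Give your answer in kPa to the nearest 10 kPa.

q_all(net) ≈ 1140 kPa

N_q = e^(π·tan37.3°)·tan²(63.65°) = 44.63.
q = γ·D_f = 19.7 × 1.4 = 27.58 kPa.
γ' = 11.39 kN/m³; averaging over the depth B below the base, γ̄ = γ' + (d_w/B)(γ − γ') = 13.883 kN/m³.
q·N_q = 27.58 × 44.628 = 1230.8 kPa
0.5·γ·B·N_γ = 0.5 × 13.883 × 3.4 × 69.5 = 1640.3 kPa
q_ult = 1230.8 + 1640.3 = 2871.1 kPa.
q_net = 2871.1 − 27.58 = 2843.5 kPa.
q_all(net) = 2843.5 / 2.5 = 1137.4 kPa.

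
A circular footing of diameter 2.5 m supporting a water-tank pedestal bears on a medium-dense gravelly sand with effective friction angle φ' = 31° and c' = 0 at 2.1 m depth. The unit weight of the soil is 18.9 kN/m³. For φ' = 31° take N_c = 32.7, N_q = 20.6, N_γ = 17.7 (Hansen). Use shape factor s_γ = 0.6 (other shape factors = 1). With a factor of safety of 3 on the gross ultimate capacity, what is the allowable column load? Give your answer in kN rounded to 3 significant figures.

Overburden at base level: q = 18.9 × 2.1 = 39.69 kPa.
Surcharge term q·N_q = 39.69 × 20.6 = 817.61 kPa; self-weight term 0.5·γ·B·N_γ·s_γ = 0.5 × 18.9 × 2.5 × 17.7 × 0.6 = 250.9 kPa.
q_ult = 817.61 + 250.9 = 1068.5 kPa.
Gross allowable pressure q_all = 1068.5 / 3 = 356.17 kPa.
Footing area = 4.9087 m², so allowable column load = 356.17 × 4.9087 = 1748.3 kN.

P_all ≈ 1750 kN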